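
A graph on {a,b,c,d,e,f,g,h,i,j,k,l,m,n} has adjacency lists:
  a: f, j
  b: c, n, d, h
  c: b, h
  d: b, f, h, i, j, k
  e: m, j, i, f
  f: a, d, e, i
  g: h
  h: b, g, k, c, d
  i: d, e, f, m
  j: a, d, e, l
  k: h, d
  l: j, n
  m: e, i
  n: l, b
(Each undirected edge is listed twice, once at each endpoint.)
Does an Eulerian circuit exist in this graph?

Degrees: a:2, b:4, c:2, d:6, e:4, f:4, g:1, h:5, i:4, j:4, k:2, l:2, m:2, n:2
Vertices with odd degree: g, h. An Eulerian circuit requires all degrees even.

No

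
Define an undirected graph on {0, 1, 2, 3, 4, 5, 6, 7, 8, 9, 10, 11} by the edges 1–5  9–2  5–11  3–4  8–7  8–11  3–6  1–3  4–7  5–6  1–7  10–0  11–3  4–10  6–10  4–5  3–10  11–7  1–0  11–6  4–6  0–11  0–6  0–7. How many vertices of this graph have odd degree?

Degrees: 0:5, 1:4, 2:1, 3:5, 4:5, 5:4, 6:6, 7:5, 8:2, 9:1, 10:4, 11:6
Odd-degree vertices: 0, 2, 3, 4, 7, 9.

6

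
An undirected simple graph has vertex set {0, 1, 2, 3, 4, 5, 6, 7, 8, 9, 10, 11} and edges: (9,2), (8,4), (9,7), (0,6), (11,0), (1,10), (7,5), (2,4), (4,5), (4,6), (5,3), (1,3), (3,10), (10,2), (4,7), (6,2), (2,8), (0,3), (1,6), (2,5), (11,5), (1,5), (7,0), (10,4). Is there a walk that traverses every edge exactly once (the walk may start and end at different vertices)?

Degrees: 0:4, 1:4, 2:6, 3:4, 4:6, 5:6, 6:4, 7:4, 8:2, 9:2, 10:4, 11:2
Odd-degree vertices: none (0 total).
The non-isolated vertices are connected and exactly 0 have odd degree, so an Eulerian trail exists.

Yes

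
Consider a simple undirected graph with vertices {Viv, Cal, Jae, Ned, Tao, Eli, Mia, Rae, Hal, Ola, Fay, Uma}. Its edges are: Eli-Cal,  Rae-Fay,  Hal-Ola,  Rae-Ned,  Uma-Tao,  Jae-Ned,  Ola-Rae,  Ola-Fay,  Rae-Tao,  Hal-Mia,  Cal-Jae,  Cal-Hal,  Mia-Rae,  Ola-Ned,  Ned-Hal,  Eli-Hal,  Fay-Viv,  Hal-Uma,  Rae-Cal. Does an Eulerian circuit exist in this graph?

No

Degrees: Viv:1, Cal:4, Jae:2, Ned:4, Tao:2, Eli:2, Mia:2, Rae:6, Hal:6, Ola:4, Fay:3, Uma:2
Vertices with odd degree: Viv, Fay. An Eulerian circuit requires all degrees even.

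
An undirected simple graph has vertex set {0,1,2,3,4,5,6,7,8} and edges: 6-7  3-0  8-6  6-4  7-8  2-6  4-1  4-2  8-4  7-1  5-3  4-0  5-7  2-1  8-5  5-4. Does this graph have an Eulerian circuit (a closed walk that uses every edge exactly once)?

Degrees: 0:2, 1:3, 2:3, 3:2, 4:6, 5:4, 6:4, 7:4, 8:4
1, 2 have odd degree; an Eulerian circuit needs every degree to be even, so none exists.

No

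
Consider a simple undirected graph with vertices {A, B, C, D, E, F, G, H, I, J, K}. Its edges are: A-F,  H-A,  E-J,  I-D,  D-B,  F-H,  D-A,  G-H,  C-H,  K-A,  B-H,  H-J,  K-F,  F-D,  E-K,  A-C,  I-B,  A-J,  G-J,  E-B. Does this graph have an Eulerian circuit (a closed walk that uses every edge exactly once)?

Degrees: A:6, B:4, C:2, D:4, E:3, F:4, G:2, H:6, I:2, J:4, K:3
Vertices with odd degree: E, K. An Eulerian circuit requires all degrees even.

No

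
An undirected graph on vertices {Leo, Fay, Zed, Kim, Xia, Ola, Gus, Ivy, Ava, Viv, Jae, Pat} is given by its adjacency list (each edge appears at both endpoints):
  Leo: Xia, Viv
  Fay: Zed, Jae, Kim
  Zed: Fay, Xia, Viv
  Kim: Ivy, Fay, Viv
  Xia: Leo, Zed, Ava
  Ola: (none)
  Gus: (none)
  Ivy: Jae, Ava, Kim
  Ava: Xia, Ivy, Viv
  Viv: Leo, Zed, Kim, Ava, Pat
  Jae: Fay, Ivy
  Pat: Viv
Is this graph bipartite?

Yes

Partition the vertices as {Fay, Xia, Ola, Gus, Ivy, Viv} vs {Leo, Zed, Kim, Ava, Jae, Pat}. Each listed edge has one endpoint in each part, so the graph is bipartite.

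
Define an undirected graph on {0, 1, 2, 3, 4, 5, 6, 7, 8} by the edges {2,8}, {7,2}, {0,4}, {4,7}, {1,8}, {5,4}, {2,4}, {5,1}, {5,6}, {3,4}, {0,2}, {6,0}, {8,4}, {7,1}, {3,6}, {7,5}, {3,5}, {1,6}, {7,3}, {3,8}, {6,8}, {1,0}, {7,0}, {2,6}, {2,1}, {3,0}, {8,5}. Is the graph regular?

Degrees: 0:6, 1:6, 2:6, 3:6, 4:6, 5:6, 6:6, 7:6, 8:6
All degrees equal 6; the graph is regular.

Yes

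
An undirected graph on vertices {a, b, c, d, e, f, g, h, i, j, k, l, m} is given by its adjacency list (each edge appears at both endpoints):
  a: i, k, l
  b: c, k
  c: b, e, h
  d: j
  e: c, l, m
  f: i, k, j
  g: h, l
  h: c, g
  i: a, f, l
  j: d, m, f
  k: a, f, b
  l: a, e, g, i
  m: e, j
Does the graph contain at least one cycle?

|V| = 13, |E| = 17, number of components = 1.
Since 17 > 13 - 1, a cycle must exist; for instance k-b-c-e-m-j-f-k.

Yes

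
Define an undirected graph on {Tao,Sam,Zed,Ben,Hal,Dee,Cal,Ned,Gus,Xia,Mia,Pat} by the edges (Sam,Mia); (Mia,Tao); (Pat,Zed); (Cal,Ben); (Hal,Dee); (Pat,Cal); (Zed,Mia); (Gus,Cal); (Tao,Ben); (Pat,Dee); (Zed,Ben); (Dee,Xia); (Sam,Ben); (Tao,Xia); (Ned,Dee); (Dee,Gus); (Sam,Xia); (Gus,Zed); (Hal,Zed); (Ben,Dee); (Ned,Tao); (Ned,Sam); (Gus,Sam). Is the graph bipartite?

Yes

Color {Ben, Hal, Ned, Gus, Xia, Mia, Pat} black and {Tao, Sam, Zed, Dee, Cal} white. No edge joins two same-colored vertices, so the graph is bipartite.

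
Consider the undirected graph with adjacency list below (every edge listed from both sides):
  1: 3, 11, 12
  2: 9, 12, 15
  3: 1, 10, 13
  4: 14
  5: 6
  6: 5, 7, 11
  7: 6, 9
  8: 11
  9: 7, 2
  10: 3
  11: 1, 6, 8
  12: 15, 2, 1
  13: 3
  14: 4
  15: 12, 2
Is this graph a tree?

No

|V| = 15, |E| = 15.
It splits into 2 components, so it cannot be a tree.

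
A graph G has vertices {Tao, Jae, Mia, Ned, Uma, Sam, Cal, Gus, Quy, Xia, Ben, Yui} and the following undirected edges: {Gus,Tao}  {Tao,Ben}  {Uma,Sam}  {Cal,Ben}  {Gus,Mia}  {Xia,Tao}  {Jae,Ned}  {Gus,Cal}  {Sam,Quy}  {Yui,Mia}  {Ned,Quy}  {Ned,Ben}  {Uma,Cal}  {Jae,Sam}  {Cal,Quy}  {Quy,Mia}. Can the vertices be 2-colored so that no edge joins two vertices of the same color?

Yes

Color {Jae, Uma, Gus, Quy, Xia, Ben, Yui} black and {Tao, Mia, Ned, Sam, Cal} white. No edge joins two same-colored vertices, so the graph is bipartite.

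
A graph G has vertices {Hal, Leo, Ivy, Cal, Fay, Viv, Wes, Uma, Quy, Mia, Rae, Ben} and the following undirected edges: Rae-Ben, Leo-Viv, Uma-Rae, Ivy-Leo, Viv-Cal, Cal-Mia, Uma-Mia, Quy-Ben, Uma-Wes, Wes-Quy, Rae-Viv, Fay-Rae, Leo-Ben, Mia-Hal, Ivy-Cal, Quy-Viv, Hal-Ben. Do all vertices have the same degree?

Degrees: Hal:2, Leo:3, Ivy:2, Cal:3, Fay:1, Viv:4, Wes:2, Uma:3, Quy:3, Mia:3, Rae:4, Ben:4
Vertex Fay has degree 1 while Viv has degree 4, so the graph is not regular.

No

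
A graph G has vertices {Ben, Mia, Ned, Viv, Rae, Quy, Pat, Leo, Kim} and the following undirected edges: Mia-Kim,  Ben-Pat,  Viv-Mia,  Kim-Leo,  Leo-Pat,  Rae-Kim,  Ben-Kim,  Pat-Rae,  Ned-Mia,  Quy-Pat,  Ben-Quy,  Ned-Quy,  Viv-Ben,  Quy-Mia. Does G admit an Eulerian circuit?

Yes

Degrees: Ben:4, Mia:4, Ned:2, Viv:2, Rae:2, Quy:4, Pat:4, Leo:2, Kim:4
All degrees are even and the non-isolated vertices are connected — an Eulerian circuit exists.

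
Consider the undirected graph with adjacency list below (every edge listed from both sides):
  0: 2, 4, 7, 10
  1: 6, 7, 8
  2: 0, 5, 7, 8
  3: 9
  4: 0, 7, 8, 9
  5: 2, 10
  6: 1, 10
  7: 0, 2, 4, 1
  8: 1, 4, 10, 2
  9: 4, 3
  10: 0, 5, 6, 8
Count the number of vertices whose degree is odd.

Degrees: 0:4, 1:3, 2:4, 3:1, 4:4, 5:2, 6:2, 7:4, 8:4, 9:2, 10:4
Odd-degree vertices: 1, 3.

2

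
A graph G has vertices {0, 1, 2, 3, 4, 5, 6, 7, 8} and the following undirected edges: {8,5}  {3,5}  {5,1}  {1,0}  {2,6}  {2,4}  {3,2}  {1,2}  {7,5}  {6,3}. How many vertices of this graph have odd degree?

Degrees: 0:1, 1:3, 2:4, 3:3, 4:1, 5:4, 6:2, 7:1, 8:1
Odd-degree vertices: 0, 1, 3, 4, 7, 8.

6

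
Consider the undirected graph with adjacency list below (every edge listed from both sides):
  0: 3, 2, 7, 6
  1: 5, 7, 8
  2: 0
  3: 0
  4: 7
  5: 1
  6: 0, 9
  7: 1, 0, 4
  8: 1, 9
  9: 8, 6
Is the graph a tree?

No

The graph has 10 vertices and 10 edges.
Connected but with 10 > 9 edges, so it has a cycle and is not a tree.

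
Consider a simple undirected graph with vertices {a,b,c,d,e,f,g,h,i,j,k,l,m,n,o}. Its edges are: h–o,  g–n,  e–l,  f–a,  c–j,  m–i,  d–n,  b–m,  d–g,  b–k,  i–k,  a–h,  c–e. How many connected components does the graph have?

4

Component: {d, g, n}
Component: {a, f, h, o}
Component: {b, i, k, m}
Component: {c, e, j, l}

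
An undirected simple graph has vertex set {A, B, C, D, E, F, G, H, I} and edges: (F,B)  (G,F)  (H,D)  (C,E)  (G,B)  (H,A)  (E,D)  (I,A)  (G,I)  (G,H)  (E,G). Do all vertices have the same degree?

Degrees: A:2, B:2, C:1, D:2, E:3, F:2, G:5, H:3, I:2
Degrees are not all equal (e.g. deg(C)=1 but deg(G)=5); not regular.

No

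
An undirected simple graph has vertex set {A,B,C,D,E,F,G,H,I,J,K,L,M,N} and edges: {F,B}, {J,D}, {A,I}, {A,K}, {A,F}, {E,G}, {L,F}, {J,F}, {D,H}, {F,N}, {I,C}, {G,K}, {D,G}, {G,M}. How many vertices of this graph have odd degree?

Degrees: A:3, B:1, C:1, D:3, E:1, F:5, G:4, H:1, I:2, J:2, K:2, L:1, M:1, N:1
Odd-degree vertices: A, B, C, D, E, F, H, L, M, N.

10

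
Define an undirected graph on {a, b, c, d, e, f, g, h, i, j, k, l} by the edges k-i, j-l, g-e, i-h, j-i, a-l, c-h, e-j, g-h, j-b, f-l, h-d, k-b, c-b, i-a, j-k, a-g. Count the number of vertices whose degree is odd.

Degrees: a:3, b:3, c:2, d:1, e:2, f:1, g:3, h:4, i:4, j:5, k:3, l:3
Odd-degree vertices: a, b, d, f, g, j, k, l.

8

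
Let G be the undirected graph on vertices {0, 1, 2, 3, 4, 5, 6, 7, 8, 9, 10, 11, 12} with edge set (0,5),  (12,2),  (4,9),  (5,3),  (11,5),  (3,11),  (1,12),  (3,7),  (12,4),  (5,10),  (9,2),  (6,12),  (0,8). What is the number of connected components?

Component: {1, 2, 4, 6, 9, 12}
Component: {0, 3, 5, 7, 8, 10, 11}

2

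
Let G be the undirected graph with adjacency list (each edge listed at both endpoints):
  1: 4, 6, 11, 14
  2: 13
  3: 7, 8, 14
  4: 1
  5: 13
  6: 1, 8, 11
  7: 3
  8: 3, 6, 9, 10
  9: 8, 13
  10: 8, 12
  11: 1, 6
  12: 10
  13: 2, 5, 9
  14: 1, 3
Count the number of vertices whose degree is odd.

Degrees: 1:4, 2:1, 3:3, 4:1, 5:1, 6:3, 7:1, 8:4, 9:2, 10:2, 11:2, 12:1, 13:3, 14:2
Odd-degree vertices: 2, 3, 4, 5, 6, 7, 12, 13.

8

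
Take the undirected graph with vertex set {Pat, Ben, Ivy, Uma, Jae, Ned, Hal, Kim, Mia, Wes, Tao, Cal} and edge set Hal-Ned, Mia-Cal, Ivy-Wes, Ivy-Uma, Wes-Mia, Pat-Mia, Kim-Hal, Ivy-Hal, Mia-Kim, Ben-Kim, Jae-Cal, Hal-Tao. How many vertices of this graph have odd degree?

8

Degrees: Pat:1, Ben:1, Ivy:3, Uma:1, Jae:1, Ned:1, Hal:4, Kim:3, Mia:4, Wes:2, Tao:1, Cal:2
Odd-degree vertices: Pat, Ben, Ivy, Uma, Jae, Ned, Kim, Tao.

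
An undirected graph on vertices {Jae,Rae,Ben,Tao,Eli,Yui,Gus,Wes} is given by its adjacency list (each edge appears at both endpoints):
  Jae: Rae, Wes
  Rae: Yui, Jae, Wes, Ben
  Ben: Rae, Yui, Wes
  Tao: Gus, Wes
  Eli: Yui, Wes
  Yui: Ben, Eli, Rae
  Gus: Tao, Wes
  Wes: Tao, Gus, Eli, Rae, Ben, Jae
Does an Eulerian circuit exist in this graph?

No

Degrees: Jae:2, Rae:4, Ben:3, Tao:2, Eli:2, Yui:3, Gus:2, Wes:6
Ben, Yui have odd degree; an Eulerian circuit needs every degree to be even, so none exists.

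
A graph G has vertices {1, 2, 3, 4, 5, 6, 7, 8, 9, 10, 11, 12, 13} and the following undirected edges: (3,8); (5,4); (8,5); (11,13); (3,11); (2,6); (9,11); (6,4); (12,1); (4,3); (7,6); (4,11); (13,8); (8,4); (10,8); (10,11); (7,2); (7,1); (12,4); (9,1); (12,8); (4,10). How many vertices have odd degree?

Degrees: 1:3, 2:2, 3:3, 4:7, 5:2, 6:3, 7:3, 8:6, 9:2, 10:3, 11:5, 12:3, 13:2
Odd-degree vertices: 1, 3, 4, 6, 7, 10, 11, 12.

8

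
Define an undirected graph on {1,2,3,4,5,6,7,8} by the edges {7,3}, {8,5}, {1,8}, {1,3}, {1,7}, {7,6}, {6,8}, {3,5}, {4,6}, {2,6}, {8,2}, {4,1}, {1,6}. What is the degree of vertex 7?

3

Neighbors of 7: 1, 3, 6.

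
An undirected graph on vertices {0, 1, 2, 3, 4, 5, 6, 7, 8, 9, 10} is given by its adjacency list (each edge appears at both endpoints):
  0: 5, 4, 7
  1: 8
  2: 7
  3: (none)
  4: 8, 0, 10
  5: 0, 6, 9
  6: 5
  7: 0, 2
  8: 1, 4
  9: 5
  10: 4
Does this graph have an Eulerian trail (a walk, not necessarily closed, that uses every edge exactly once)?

Degrees: 0:3, 1:1, 2:1, 3:0, 4:3, 5:3, 6:1, 7:2, 8:2, 9:1, 10:1
Odd-degree vertices: 0, 1, 2, 4, 5, 6, 9, 10 (8 total).
An Eulerian trail requires 0 or 2 odd-degree vertices; here there are 8.

No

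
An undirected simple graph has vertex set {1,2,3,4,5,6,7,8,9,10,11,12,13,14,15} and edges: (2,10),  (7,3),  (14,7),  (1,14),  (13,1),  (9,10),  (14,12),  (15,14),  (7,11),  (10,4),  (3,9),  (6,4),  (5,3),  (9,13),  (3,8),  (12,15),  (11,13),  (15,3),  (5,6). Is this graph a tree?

No

The graph has 15 vertices and 19 edges.
A tree on 15 vertices has exactly 14 edges; this graph has 19, so it contains a cycle and is not a tree.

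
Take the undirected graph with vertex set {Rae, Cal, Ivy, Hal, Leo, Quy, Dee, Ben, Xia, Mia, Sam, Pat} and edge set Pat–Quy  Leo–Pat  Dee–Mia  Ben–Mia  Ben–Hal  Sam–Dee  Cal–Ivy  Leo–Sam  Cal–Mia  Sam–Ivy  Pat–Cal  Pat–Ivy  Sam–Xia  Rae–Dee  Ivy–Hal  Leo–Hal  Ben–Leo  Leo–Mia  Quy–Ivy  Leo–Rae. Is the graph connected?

Yes

Starting from Rae and exploring outward reaches every vertex (Rae, Leo, Dee, Sam, Mia, Pat, Ben, Hal, Xia, Ivy, Cal, Quy); the graph is connected.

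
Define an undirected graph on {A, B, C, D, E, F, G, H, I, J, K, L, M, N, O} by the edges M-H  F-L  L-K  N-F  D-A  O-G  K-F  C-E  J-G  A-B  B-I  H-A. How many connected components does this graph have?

Component: {C, E}
Component: {G, J, O}
Component: {F, K, L, N}
Component: {A, B, D, H, I, M}

4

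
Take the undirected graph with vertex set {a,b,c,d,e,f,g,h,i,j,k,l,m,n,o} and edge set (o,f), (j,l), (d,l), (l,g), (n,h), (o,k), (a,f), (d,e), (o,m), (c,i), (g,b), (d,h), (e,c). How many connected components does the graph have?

Component: {a, f, k, m, o}
Component: {b, c, d, e, g, h, i, j, l, n}

2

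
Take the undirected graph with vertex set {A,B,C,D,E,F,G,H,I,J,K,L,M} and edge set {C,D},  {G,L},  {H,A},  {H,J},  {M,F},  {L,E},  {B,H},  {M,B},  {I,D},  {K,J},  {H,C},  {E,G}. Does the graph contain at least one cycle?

Yes

|V| = 13, |E| = 12, number of components = 2.
One cycle is E-L-G-E.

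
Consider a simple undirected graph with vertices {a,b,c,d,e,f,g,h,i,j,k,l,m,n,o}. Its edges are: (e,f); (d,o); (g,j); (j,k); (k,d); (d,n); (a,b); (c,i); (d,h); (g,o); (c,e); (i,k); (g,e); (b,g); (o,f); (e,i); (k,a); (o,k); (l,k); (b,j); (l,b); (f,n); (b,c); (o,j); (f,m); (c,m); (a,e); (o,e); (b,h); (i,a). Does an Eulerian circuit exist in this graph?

Yes

Degrees: a:4, b:6, c:4, d:4, e:6, f:4, g:4, h:2, i:4, j:4, k:6, l:2, m:2, n:2, o:6
All degrees are even and the non-isolated vertices are connected — an Eulerian circuit exists.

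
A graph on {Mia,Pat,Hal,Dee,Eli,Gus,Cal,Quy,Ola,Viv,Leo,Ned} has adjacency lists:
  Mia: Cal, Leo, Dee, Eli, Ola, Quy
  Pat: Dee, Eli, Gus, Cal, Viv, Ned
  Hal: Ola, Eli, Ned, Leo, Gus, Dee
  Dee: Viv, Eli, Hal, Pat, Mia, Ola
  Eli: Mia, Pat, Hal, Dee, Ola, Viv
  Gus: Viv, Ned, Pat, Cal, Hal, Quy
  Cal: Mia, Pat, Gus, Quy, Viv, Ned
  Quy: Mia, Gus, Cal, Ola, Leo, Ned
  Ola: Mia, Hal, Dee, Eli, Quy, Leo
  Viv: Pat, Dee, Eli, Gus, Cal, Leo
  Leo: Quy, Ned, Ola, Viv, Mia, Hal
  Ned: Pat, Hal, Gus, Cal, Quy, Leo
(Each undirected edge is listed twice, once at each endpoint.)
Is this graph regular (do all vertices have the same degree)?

Degrees: Mia:6, Pat:6, Hal:6, Dee:6, Eli:6, Gus:6, Cal:6, Quy:6, Ola:6, Viv:6, Leo:6, Ned:6
All degrees equal 6; the graph is regular.

Yes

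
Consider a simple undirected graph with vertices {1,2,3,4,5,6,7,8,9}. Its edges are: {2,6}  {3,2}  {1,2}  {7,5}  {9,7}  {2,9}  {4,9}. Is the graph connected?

Component: {8}
Component: {1, 2, 3, 4, 5, 6, 7, 9}
There are 2 separate components, so the graph is not connected.

No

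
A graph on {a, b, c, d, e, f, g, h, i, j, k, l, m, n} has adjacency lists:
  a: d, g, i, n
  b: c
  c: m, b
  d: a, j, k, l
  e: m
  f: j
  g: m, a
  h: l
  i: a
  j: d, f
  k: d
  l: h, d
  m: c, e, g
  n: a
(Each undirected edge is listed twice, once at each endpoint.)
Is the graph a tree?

Yes

The graph has 14 vertices and 13 edges.
Connected and |E| = |V| - 1, which characterizes a tree.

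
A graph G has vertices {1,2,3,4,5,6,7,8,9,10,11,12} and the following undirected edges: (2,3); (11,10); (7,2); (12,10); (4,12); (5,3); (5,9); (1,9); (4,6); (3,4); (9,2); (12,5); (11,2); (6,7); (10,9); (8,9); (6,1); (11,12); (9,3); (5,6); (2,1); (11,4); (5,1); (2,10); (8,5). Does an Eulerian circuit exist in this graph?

Yes

Degrees: 1:4, 2:6, 3:4, 4:4, 5:6, 6:4, 7:2, 8:2, 9:6, 10:4, 11:4, 12:4
All degrees are even and the non-isolated vertices are connected — an Eulerian circuit exists.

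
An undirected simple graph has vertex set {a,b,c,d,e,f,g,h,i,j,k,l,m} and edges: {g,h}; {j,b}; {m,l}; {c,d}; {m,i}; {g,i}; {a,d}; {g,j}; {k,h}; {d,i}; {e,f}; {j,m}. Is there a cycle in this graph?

Yes

|V| = 13, |E| = 12, number of components = 2.
Since 12 > 13 - 2, a cycle must exist; for instance i-m-j-g-i.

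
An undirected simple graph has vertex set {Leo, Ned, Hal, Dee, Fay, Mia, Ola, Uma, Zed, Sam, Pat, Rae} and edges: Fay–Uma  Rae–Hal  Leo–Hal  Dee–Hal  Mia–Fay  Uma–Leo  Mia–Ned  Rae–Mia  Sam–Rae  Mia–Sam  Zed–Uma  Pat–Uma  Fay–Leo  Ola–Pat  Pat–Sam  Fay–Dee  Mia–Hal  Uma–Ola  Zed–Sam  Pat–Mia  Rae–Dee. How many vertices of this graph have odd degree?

Degrees: Leo:3, Ned:1, Hal:4, Dee:3, Fay:4, Mia:6, Ola:2, Uma:5, Zed:2, Sam:4, Pat:4, Rae:4
Odd-degree vertices: Leo, Ned, Dee, Uma.

4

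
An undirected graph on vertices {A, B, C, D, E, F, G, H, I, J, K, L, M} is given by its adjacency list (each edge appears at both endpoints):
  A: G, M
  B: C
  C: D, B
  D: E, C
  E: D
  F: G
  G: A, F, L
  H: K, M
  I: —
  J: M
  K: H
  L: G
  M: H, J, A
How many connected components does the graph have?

Component: {I}
Component: {B, C, D, E}
Component: {A, F, G, H, J, K, L, M}

3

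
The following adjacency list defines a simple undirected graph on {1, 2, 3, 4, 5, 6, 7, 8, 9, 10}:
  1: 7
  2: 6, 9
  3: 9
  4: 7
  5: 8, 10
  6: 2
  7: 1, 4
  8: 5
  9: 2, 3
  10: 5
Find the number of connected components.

Component: {1, 4, 7}
Component: {5, 8, 10}
Component: {2, 3, 6, 9}

3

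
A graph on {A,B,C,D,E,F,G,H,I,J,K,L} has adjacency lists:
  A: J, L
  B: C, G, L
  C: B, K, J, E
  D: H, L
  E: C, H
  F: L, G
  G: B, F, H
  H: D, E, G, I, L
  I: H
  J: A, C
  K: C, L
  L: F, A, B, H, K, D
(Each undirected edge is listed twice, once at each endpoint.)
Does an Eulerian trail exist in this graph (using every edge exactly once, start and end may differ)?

Degrees: A:2, B:3, C:4, D:2, E:2, F:2, G:3, H:5, I:1, J:2, K:2, L:6
Odd-degree vertices: B, G, H, I (4 total).
With 4 odd-degree vertices (more than two), no single trail can use every edge.

No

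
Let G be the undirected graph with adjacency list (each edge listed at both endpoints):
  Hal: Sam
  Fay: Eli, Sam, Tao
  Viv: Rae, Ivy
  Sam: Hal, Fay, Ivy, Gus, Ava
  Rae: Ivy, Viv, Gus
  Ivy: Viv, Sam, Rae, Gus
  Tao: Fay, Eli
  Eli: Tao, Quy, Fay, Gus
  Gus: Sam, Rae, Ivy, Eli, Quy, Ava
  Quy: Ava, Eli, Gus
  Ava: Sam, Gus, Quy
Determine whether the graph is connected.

Yes

Starting from Hal and exploring outward reaches every vertex (Hal, Sam, Ivy, Ava, Gus, Fay, Viv, Rae, Quy, Eli, Tao); the graph is connected.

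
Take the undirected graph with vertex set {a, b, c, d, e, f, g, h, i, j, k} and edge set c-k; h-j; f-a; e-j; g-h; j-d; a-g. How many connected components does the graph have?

4

Component: {b}
Component: {i}
Component: {c, k}
Component: {a, d, e, f, g, h, j}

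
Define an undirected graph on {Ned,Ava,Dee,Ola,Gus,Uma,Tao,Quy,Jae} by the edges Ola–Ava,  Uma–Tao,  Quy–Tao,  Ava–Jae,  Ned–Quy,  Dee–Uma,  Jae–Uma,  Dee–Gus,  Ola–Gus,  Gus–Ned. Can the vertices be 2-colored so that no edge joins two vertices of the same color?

Color {Ava, Gus, Uma, Quy} black and {Ned, Dee, Ola, Tao, Jae} white. No edge joins two same-colored vertices, so the graph is bipartite.

Yes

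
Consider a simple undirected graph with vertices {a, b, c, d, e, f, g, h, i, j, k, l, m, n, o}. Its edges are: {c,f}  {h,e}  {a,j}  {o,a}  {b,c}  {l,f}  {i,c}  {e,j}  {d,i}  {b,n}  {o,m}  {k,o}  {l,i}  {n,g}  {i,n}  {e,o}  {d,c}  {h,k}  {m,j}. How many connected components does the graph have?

Component: {a, e, h, j, k, m, o}
Component: {b, c, d, f, g, i, l, n}

2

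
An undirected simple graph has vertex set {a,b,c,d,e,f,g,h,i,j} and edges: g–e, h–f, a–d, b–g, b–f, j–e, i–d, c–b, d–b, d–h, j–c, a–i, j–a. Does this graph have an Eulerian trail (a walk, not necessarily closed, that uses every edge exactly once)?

Degrees: a:3, b:4, c:2, d:4, e:2, f:2, g:2, h:2, i:2, j:3
Odd-degree vertices: a, j (2 total).
The non-isolated vertices are connected and exactly 2 have odd degree, so an Eulerian trail exists (from a to j).

Yes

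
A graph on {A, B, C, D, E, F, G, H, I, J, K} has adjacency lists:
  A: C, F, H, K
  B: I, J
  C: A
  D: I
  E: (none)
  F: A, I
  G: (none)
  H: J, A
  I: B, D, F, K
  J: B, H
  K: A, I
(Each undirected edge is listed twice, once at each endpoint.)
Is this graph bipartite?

Partition the vertices as {B, C, D, E, F, G, H, K} vs {A, I, J}. Each listed edge has one endpoint in each part, so the graph is bipartite.

Yes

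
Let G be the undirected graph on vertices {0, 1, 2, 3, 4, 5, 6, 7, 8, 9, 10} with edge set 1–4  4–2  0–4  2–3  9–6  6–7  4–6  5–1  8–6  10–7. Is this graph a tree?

Yes

|V| = 11, |E| = 10.
It is connected with exactly 10 edges, hence acyclic — it is a tree.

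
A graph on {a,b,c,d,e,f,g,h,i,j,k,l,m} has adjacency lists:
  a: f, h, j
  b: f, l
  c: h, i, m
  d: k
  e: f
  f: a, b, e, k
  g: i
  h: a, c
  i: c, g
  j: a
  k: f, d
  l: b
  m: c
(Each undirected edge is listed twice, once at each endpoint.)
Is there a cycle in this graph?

The graph has 13 vertices, 12 edges, and 1 connected component.
Since 12 = 13 - 1, the graph is a forest and contains no cycle.

No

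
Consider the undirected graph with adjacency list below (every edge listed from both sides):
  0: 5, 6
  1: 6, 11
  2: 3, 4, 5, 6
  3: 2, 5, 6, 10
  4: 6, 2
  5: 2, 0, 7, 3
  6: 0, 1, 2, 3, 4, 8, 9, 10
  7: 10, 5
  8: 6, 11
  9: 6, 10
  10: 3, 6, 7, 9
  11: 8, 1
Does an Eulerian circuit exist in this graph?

Degrees: 0:2, 1:2, 2:4, 3:4, 4:2, 5:4, 6:8, 7:2, 8:2, 9:2, 10:4, 11:2
All degrees are even and the non-isolated vertices are connected — an Eulerian circuit exists.

Yes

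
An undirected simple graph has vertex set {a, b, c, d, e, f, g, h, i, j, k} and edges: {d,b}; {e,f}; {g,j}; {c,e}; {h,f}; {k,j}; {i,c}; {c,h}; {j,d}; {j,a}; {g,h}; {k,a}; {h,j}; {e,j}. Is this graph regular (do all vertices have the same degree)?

No

Degrees: a:2, b:1, c:3, d:2, e:3, f:2, g:2, h:4, i:1, j:6, k:2
Vertex b has degree 1 while j has degree 6, so the graph is not regular.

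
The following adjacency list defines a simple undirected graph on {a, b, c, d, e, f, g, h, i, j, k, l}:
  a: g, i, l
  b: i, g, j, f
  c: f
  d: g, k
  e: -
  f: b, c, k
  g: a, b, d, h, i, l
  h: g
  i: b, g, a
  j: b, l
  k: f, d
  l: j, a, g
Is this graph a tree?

No

|V| = 12, |E| = 15.
It splits into 2 components, so it cannot be a tree.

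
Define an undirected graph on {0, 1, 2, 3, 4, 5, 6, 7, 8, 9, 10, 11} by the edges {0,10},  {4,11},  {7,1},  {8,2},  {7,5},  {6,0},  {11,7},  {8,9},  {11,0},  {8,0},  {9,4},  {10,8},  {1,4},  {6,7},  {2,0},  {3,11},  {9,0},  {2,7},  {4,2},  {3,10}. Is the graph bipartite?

The cycle 0-8-10-0 has length 3, which is odd, so the graph is not bipartite.

No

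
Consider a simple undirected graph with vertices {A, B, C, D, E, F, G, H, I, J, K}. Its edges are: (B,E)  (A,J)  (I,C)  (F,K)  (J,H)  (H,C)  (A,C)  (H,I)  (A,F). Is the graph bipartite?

I-H-C-I is an odd cycle (length 3), and a bipartite graph can contain only even cycles.

No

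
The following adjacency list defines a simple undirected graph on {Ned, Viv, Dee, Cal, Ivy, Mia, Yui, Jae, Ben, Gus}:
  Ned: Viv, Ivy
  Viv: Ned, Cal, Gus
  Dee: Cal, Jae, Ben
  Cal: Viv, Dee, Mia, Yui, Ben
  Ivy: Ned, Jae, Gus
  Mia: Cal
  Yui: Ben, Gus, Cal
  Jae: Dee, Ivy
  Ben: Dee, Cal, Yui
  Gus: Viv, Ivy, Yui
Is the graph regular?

Degrees: Ned:2, Viv:3, Dee:3, Cal:5, Ivy:3, Mia:1, Yui:3, Jae:2, Ben:3, Gus:3
Degrees are not all equal (e.g. deg(Mia)=1 but deg(Cal)=5); not regular.

No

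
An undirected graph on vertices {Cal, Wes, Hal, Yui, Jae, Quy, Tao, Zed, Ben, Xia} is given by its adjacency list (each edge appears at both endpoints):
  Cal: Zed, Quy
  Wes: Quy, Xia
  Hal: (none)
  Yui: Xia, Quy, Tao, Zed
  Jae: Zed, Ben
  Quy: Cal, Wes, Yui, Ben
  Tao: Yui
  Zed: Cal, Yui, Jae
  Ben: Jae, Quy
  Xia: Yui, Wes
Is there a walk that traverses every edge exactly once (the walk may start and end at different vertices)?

Yes

Degrees: Cal:2, Wes:2, Hal:0, Yui:4, Jae:2, Quy:4, Tao:1, Zed:3, Ben:2, Xia:2
Odd-degree vertices: Tao, Zed (2 total).
With 2 odd-degree vertices and all edges in one connected piece, an Eulerian trail exists (from Tao to Zed).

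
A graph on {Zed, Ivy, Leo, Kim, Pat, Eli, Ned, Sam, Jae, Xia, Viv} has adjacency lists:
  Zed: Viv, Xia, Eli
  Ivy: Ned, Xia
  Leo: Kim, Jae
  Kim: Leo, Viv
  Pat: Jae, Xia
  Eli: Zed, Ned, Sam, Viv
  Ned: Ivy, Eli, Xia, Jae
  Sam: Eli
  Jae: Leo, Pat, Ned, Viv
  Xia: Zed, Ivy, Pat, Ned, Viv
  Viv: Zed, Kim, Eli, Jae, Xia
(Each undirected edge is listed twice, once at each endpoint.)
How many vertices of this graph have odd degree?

Degrees: Zed:3, Ivy:2, Leo:2, Kim:2, Pat:2, Eli:4, Ned:4, Sam:1, Jae:4, Xia:5, Viv:5
Odd-degree vertices: Zed, Sam, Xia, Viv.

4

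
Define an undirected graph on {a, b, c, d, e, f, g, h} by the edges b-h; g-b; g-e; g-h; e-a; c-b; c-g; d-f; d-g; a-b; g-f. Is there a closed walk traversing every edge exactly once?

Yes

Degrees: a:2, b:4, c:2, d:2, e:2, f:2, g:6, h:2
Every vertex has even degree and the edges form a single connected piece, so an Eulerian circuit exists.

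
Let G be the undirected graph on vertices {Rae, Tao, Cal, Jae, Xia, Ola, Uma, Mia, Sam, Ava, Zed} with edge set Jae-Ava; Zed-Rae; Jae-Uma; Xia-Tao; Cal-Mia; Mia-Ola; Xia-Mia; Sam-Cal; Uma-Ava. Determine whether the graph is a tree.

|V| = 11, |E| = 9.
It is not connected, so it is not a tree.

No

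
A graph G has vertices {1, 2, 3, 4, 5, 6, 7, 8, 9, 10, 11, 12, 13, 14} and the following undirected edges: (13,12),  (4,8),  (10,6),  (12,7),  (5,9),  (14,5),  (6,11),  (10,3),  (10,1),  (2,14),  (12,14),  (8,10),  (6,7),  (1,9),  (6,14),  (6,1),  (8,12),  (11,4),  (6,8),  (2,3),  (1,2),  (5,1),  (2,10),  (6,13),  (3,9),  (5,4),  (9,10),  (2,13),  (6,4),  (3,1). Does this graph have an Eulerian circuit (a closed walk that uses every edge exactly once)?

Degrees: 1:6, 2:5, 3:4, 4:4, 5:4, 6:8, 7:2, 8:4, 9:4, 10:6, 11:2, 12:4, 13:3, 14:4
2, 13 have odd degree; an Eulerian circuit needs every degree to be even, so none exists.

No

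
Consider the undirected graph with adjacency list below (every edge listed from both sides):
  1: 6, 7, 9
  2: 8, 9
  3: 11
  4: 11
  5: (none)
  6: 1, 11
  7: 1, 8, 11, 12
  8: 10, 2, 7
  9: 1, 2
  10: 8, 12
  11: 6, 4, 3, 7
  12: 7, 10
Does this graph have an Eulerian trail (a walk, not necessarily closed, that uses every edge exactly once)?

No

Degrees: 1:3, 2:2, 3:1, 4:1, 5:0, 6:2, 7:4, 8:3, 9:2, 10:2, 11:4, 12:2
Odd-degree vertices: 1, 3, 4, 8 (4 total).
With 4 odd-degree vertices (more than two), no single trail can use every edge.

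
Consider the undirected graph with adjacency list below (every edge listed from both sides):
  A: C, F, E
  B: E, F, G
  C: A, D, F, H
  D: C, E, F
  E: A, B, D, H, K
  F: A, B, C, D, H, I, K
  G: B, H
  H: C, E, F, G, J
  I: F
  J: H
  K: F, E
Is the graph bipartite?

F-C-D-F is an odd cycle (length 3), and a bipartite graph can contain only even cycles.

No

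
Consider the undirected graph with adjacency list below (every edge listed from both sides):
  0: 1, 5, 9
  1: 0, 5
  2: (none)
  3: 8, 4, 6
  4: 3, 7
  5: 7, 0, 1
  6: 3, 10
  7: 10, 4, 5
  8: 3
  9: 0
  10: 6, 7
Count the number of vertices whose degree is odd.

Degrees: 0:3, 1:2, 2:0, 3:3, 4:2, 5:3, 6:2, 7:3, 8:1, 9:1, 10:2
Odd-degree vertices: 0, 3, 5, 7, 8, 9.

6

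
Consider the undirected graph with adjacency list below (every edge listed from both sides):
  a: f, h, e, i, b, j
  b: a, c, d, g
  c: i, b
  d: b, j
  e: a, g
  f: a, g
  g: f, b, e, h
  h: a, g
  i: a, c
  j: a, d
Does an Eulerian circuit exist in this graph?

Yes

Degrees: a:6, b:4, c:2, d:2, e:2, f:2, g:4, h:2, i:2, j:2
Every vertex has even degree and the edges form a single connected piece, so an Eulerian circuit exists.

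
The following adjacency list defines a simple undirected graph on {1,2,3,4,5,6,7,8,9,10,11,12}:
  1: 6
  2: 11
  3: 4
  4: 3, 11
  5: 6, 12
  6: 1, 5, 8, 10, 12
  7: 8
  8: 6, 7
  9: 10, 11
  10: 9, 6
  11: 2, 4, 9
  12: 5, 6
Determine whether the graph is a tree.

|V| = 12, |E| = 12.
A tree on 12 vertices has exactly 11 edges; this graph has 12, so it contains a cycle and is not a tree.

No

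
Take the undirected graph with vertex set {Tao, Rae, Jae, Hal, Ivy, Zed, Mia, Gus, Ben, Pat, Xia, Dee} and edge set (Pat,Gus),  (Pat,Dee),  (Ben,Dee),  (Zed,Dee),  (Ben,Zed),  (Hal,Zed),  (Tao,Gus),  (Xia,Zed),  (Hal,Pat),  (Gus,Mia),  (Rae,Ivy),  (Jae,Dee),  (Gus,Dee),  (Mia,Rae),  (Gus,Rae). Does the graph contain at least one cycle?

Yes

The graph has 12 vertices, 15 edges, and 1 connected component.
Since 15 > 12 - 1, a cycle must exist; for instance Dee-Ben-Zed-Dee.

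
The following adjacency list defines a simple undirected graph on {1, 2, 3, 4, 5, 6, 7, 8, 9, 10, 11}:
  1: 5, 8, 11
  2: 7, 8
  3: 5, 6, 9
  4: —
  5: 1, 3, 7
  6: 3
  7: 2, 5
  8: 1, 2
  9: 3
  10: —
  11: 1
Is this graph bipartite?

The cycle 5-7-2-8-1-5 has length 5, which is odd, so the graph is not bipartite.

No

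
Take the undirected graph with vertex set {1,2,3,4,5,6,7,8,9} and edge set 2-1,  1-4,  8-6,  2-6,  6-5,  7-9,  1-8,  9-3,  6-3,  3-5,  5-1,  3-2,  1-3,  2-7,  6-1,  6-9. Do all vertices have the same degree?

No

Degrees: 1:6, 2:4, 3:5, 4:1, 5:3, 6:6, 7:2, 8:2, 9:3
Degrees are not all equal (e.g. deg(4)=1 but deg(1)=6); not regular.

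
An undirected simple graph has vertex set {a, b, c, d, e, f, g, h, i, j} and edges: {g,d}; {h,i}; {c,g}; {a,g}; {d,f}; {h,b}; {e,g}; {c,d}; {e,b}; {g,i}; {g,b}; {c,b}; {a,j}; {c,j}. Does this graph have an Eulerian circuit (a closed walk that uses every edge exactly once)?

No

Degrees: a:2, b:4, c:4, d:3, e:2, f:1, g:6, h:2, i:2, j:2
d, f have odd degree; an Eulerian circuit needs every degree to be even, so none exists.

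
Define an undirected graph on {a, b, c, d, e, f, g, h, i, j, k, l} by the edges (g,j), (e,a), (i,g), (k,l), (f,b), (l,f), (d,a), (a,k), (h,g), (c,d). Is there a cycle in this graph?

|V| = 12, |E| = 10, number of components = 2.
Since 10 = 12 - 2, the graph is a forest and contains no cycle.

No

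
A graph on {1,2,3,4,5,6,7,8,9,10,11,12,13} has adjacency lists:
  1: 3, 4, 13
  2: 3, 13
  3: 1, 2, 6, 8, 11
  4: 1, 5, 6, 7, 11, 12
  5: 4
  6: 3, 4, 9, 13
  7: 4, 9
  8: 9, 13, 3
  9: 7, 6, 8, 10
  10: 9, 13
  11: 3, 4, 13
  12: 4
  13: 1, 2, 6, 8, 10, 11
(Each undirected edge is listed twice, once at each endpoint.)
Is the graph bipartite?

Color {3, 4, 9, 13} black and {1, 2, 5, 6, 7, 8, 10, 11, 12} white. No edge joins two same-colored vertices, so the graph is bipartite.

Yes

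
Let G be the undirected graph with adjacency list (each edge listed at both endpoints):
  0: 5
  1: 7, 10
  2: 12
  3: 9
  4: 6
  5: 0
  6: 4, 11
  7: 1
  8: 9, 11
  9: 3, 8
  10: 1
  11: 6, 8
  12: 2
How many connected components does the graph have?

Component: {0, 5}
Component: {2, 12}
Component: {1, 7, 10}
Component: {3, 4, 6, 8, 9, 11}

4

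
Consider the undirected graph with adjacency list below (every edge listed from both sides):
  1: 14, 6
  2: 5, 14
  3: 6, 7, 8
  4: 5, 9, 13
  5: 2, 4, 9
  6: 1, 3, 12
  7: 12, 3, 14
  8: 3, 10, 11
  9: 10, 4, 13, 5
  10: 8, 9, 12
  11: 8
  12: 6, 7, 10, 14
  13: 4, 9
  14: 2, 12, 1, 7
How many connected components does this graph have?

Component: {1, 2, 3, 4, 5, 6, 7, 8, 9, 10, 11, 12, 13, 14}

1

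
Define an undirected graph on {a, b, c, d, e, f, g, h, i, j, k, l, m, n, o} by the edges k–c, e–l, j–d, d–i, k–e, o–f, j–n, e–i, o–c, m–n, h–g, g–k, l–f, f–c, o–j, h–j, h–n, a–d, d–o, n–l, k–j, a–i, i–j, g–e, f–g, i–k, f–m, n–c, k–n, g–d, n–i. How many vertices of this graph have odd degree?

Degrees: a:2, b:0, c:4, d:5, e:4, f:5, g:5, h:3, i:6, j:6, k:6, l:3, m:2, n:7, o:4
Odd-degree vertices: d, f, g, h, l, n.

6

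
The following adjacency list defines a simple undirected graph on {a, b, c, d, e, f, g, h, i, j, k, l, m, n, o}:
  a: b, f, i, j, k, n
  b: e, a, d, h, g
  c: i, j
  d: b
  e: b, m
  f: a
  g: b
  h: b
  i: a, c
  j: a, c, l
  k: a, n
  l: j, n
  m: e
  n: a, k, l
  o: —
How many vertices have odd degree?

8

Degrees: a:6, b:5, c:2, d:1, e:2, f:1, g:1, h:1, i:2, j:3, k:2, l:2, m:1, n:3, o:0
Odd-degree vertices: b, d, f, g, h, j, m, n.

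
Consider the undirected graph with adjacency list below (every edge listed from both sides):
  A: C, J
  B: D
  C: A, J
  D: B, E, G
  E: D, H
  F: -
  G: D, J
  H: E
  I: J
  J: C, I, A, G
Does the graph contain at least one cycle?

|V| = 10, |E| = 9, number of components = 2.
One cycle is A-C-J-A.

Yes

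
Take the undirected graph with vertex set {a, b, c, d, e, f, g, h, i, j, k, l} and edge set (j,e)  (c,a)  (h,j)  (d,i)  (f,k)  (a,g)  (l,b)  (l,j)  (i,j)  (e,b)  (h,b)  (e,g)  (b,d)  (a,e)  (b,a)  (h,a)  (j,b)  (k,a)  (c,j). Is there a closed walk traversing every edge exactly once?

Degrees: a:6, b:6, c:2, d:2, e:4, f:1, g:2, h:3, i:2, j:6, k:2, l:2
f, h have odd degree; an Eulerian circuit needs every degree to be even, so none exists.

No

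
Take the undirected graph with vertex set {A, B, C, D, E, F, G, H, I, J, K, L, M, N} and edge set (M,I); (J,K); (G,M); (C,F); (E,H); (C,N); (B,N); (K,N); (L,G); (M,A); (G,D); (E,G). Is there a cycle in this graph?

No

|V| = 14, |E| = 12, number of components = 2.
Since 12 = 14 - 2, the graph is a forest and contains no cycle.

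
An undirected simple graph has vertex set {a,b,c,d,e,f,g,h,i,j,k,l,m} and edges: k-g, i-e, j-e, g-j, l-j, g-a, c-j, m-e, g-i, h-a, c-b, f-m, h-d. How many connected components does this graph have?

Component: {a, b, c, d, e, f, g, h, i, j, k, l, m}

1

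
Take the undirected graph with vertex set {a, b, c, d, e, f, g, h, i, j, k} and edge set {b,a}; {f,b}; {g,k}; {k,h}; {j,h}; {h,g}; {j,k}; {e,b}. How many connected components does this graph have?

5

Component: {c}
Component: {d}
Component: {i}
Component: {a, b, e, f}
Component: {g, h, j, k}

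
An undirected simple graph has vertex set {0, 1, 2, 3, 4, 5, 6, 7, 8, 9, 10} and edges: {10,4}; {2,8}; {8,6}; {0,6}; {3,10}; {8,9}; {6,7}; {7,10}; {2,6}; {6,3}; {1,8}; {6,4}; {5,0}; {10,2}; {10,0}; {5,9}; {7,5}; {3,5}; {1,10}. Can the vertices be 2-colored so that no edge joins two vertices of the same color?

The cycle 2-8-6-2 has length 3, which is odd, so the graph is not bipartite.

No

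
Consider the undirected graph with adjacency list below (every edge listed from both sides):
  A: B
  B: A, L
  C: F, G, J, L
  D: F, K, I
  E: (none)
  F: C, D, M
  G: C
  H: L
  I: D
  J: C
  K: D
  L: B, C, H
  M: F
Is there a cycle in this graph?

No

The graph has 13 vertices, 11 edges, and 2 connected components.
A forest on 13 vertices with 2 components has exactly 11 edges, which matches — so no cycle.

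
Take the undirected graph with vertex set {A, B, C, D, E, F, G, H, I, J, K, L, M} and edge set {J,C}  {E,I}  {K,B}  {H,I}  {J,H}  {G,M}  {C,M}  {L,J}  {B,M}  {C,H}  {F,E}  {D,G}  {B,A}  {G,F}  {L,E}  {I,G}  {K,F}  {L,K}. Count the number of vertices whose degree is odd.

Degrees: A:1, B:3, C:3, D:1, E:3, F:3, G:4, H:3, I:3, J:3, K:3, L:3, M:3
Odd-degree vertices: A, B, C, D, E, F, H, I, J, K, L, M.

12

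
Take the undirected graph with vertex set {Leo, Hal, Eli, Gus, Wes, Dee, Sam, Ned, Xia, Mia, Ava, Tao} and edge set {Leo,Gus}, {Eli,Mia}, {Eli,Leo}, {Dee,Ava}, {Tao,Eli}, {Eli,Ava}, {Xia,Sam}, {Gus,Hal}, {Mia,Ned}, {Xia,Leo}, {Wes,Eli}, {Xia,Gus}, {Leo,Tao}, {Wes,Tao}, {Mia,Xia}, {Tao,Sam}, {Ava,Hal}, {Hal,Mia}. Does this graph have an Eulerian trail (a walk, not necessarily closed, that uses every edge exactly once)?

Degrees: Leo:4, Hal:3, Eli:5, Gus:3, Wes:2, Dee:1, Sam:2, Ned:1, Xia:4, Mia:4, Ava:3, Tao:4
Odd-degree vertices: Hal, Eli, Gus, Dee, Ned, Ava (6 total).
With 6 odd-degree vertices (more than two), no single trail can use every edge.

No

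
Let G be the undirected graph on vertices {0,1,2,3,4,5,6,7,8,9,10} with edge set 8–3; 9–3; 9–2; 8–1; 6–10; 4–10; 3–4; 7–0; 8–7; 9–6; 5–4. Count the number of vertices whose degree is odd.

8

Degrees: 0:1, 1:1, 2:1, 3:3, 4:3, 5:1, 6:2, 7:2, 8:3, 9:3, 10:2
Odd-degree vertices: 0, 1, 2, 3, 4, 5, 8, 9.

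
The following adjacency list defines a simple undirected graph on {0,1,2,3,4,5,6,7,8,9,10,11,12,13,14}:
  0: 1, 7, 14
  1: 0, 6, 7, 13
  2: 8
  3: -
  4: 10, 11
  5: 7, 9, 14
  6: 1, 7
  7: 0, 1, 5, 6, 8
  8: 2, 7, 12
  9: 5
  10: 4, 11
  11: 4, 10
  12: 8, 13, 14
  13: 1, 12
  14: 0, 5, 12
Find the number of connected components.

3

Component: {3}
Component: {4, 10, 11}
Component: {0, 1, 2, 5, 6, 7, 8, 9, 12, 13, 14}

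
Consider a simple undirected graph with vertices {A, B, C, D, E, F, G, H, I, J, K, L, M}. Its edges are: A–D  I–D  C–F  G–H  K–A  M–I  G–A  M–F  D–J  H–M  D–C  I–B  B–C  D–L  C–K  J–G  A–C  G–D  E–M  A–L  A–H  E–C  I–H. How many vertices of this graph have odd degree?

0

Degrees: A:6, B:2, C:6, D:6, E:2, F:2, G:4, H:4, I:4, J:2, K:2, L:2, M:4
Odd-degree vertices: none.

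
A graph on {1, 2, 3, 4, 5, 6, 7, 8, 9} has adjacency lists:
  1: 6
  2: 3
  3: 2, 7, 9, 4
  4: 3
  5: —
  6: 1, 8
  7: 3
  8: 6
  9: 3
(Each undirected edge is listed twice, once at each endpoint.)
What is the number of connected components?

Component: {5}
Component: {1, 6, 8}
Component: {2, 3, 4, 7, 9}

3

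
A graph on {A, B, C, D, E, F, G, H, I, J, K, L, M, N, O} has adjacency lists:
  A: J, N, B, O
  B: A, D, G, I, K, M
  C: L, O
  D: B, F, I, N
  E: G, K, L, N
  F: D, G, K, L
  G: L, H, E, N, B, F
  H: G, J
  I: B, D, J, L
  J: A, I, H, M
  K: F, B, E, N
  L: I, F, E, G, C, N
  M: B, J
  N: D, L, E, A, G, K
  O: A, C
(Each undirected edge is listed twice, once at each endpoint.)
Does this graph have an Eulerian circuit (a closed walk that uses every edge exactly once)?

Yes

Degrees: A:4, B:6, C:2, D:4, E:4, F:4, G:6, H:2, I:4, J:4, K:4, L:6, M:2, N:6, O:2
Every vertex has even degree and the edges form a single connected piece, so an Eulerian circuit exists.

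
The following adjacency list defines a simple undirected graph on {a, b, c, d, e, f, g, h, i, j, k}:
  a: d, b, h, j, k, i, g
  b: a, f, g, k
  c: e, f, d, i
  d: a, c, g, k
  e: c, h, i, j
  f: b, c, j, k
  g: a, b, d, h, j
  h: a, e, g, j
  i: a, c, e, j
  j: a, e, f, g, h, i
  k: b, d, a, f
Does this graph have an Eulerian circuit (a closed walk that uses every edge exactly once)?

No

Degrees: a:7, b:4, c:4, d:4, e:4, f:4, g:5, h:4, i:4, j:6, k:4
a, g have odd degree; an Eulerian circuit needs every degree to be even, so none exists.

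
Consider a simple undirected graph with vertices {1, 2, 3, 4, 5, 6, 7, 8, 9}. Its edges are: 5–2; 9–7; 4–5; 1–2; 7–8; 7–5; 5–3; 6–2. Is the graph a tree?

|V| = 9, |E| = 8.
It is connected with exactly 8 edges, hence acyclic — it is a tree.

Yes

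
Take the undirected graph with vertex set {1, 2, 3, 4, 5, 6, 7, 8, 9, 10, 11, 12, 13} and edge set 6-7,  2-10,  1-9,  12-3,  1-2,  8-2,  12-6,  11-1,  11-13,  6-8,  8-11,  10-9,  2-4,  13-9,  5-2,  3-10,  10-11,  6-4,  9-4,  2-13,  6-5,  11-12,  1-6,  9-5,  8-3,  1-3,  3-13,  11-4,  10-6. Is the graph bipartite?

Yes

Partition the vertices as {2, 3, 6, 9, 11} vs {1, 4, 5, 7, 8, 10, 12, 13}. Each listed edge has one endpoint in each part, so the graph is bipartite.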